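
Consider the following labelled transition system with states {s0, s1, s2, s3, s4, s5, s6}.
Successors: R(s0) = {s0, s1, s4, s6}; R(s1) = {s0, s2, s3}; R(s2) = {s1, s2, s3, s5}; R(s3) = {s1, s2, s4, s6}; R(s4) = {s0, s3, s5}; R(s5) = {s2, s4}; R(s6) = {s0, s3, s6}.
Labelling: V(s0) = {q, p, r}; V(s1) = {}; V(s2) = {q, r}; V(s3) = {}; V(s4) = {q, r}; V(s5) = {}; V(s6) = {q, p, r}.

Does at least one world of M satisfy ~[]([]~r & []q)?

Let φ = ~[]([]~r & []q). Evaluate φ at each world:
  s0 (successors {s0, s1, s4, s6}): φ is true.
  s1 (successors {s0, s2, s3}): φ is true.
  s2 (successors {s1, s2, s3, s5}): φ is true.
  s3 (successors {s1, s2, s4, s6}): φ is true.
  s4 (successors {s0, s3, s5}): φ is true.
  s5 (successors {s2, s4}): φ is true.
  s6 (successors {s0, s3, s6}): φ is true.
Detail at s0 (witness):
  At s0: []([]~r & []q) is false, so ~[]([]~r & []q) is true.
    At s0: []([]~r & []q) requires []~r & []q at every successor {s0, s1, s4, s6}.
      []~r & []q fails at s0, so []([]~r & []q) is false at s0.

Yes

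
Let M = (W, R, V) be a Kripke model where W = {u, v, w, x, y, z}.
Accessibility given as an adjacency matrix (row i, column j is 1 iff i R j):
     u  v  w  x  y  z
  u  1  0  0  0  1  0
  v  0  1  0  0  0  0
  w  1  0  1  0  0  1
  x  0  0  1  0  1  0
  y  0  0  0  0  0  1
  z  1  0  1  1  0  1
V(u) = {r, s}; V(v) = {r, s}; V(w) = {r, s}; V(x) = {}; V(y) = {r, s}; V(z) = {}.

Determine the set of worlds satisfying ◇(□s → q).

u, w, x, y, z

Recall that □ψ holds at a world iff ψ holds at every accessible world, and ◇ψ holds iff ψ holds at some accessible world.
Let φ = ◇(□s → q). Evaluate φ at each world:
  u (successors {u, y}): φ is true.
  v (successors {v}): φ is false.
  w (successors {u, w, z}): φ is true.
  x (successors {w, y}): φ is true.
  y (successors {z}): φ is true.
  z (successors {u, w, x, z}): φ is true.
For instance, at u:
  At u: ◇(□s → q) requires □s → q at some successor in {u, y}.
    □s → q holds at y, so ◇(□s → q) is true at u.
      At y: □s is false, q is false, so □s → q is true.
Satisfying worlds: {u, w, x, y, z}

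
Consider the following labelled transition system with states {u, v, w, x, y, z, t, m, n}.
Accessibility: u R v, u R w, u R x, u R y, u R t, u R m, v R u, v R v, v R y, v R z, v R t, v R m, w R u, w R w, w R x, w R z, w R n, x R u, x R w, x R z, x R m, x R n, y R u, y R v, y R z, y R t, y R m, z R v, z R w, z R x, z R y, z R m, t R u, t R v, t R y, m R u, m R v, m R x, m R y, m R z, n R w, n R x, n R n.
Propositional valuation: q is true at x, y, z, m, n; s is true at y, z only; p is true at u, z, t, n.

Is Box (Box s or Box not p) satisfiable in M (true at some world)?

No

Let φ = Box (Box s or Box not p). Evaluate φ at each world:
  u (successors {v, w, x, y, t, m}): φ is false.
  v (successors {u, v, y, z, t, m}): φ is false.
  w (successors {u, w, x, z, n}): φ is false.
  x (successors {u, w, z, m, n}): φ is false.
  y (successors {u, v, z, t, m}): φ is false.
  z (successors {v, w, x, y, m}): φ is false.
  t (successors {u, v, y}): φ is false.
  m (successors {u, v, x, y, z}): φ is false.
  n (successors {w, x, n}): φ is false.
For instance, at w:
  At w: Box (Box s or Box not p) requires Box s or Box not p at every successor {u, w, x, z, n}.
    Box s or Box not p fails at u, so Box (Box s or Box not p) is false at w.
      At u: Box s is false, Box not p is false, so Box s or Box not p is false.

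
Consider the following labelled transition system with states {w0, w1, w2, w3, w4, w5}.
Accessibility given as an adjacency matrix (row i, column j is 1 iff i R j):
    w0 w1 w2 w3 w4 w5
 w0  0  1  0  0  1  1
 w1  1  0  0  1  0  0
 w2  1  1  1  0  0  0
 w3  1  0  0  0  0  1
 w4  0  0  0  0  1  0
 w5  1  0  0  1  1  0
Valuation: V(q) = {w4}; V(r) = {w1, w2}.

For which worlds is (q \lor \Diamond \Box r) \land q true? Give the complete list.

Recall that \Box ψ holds at a world iff ψ holds at every accessible world, and \Diamond ψ holds iff ψ holds at some accessible world.
Let φ = (q \lor \Diamond \Box r) \land q. Evaluate φ at each world:
  w0 (successors {w1, w4, w5}): φ is false.
  w1 (successors {w0, w3}): φ is false.
  w2 (successors {w0, w1, w2}): φ is false.
  w3 (successors {w0, w5}): φ is false.
  w4 (successors {w4}): φ is true.
  w5 (successors {w0, w3, w4}): φ is false.
For instance, at w5:
  At w5: q \lor \Diamond \Box r is false, q is false, so (q \lor \Diamond \Box r) \land q is false.
    At w5: q is false, \Diamond \Box r is false, so q \lor \Diamond \Box r is false.
      At w5: \Diamond \Box r requires \Box r at some successor in {w0, w3, w4}.
        At w0: \Box r is false.
        At w3: \Box r is false.
        At w4: \Box r is false.
      So \Diamond \Box r is false at w5.
Satisfying worlds: {w4}

w4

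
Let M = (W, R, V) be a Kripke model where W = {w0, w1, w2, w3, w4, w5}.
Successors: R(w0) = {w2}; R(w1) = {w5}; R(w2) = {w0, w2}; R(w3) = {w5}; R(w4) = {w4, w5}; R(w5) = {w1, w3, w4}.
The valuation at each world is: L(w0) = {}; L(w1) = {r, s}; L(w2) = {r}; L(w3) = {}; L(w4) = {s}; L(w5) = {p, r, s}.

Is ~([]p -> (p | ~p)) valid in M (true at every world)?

No

Recall that []ψ holds at a world iff ψ holds at every accessible world, and <>ψ holds iff ψ holds at some accessible world.
Let φ = ~([]p -> (p | ~p)). Evaluate φ at each world:
  w0 (successors {w2}): φ is false.
  w1 (successors {w5}): φ is false.
  w2 (successors {w0, w2}): φ is false.
  w3 (successors {w5}): φ is false.
  w4 (successors {w4, w5}): φ is false.
  w5 (successors {w1, w3, w4}): φ is false.
Detail at w0 (counterexample):
  At w0: []p -> (p | ~p) is true, so ~([]p -> (p | ~p)) is false.
    At w0: []p is false, p | ~p is true, so []p -> (p | ~p) is true.
      At w0: []p requires p at every successor {w2}.
        p fails at w2, so []p is false at w0.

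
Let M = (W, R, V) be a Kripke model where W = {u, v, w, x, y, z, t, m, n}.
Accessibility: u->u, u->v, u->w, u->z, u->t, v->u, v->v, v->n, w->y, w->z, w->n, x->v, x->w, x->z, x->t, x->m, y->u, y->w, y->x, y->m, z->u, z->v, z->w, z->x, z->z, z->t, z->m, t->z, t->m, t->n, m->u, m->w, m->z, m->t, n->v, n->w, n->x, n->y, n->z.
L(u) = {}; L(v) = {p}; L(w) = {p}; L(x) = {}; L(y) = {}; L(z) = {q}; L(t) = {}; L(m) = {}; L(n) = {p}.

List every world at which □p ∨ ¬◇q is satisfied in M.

Recall that □ψ holds at a world iff ψ holds at every accessible world, and ◇ψ holds iff ψ holds at some accessible world.
Let φ = □p ∨ ¬◇q. Evaluate φ at each world:
  u (successors {u, v, w, z, t}): φ is false.
  v (successors {u, v, n}): φ is true.
  w (successors {y, z, n}): φ is false.
  x (successors {v, w, z, t, m}): φ is false.
  y (successors {u, w, x, m}): φ is true.
  z (successors {u, v, w, x, z, t, m}): φ is false.
  t (successors {z, m, n}): φ is false.
  m (successors {u, w, z, t}): φ is false.
  n (successors {v, w, x, y, z}): φ is false.
For instance, at v:
  At v: □p is false, ¬◇q is true, so □p ∨ ¬◇q is true.
    At v: □p requires p at every successor {u, v, n}.
      p fails at u, so □p is false at v.
    At v: ◇q is false, so ¬◇q is true.
      At v: ◇q requires q at some successor in {u, v, n}.
        At u: q is false.
        At v: q is false.
        At n: q is false.
      So ◇q is false at v.
Satisfying worlds: {v, y}

v, y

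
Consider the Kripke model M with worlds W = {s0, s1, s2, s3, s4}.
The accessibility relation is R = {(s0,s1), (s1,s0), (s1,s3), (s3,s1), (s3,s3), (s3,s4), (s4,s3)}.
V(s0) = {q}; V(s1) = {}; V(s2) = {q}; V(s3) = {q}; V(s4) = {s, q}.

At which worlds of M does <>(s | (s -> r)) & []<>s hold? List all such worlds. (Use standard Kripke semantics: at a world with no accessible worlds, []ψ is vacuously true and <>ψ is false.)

s4

Let φ = <>(s | (s -> r)) & []<>s. Evaluate φ at each world:
  s0 (successors {s1}): φ is false.
  s1 (successors {s0, s3}): φ is false.
  s2 (successors ∅): φ is false.
  s3 (successors {s1, s3, s4}): φ is false.
  s4 (successors {s3}): φ is true.
For instance, at s0:
  At s0: <>(s | (s -> r)) is true, []<>s is false, so <>(s | (s -> r)) & []<>s is false.
    At s0: <>(s | (s -> r)) requires s | (s -> r) at some successor in {s1}.
      s | (s -> r) holds at s1, so <>(s | (s -> r)) is true at s0.
    At s0: []<>s requires <>s at every successor {s1}.
      <>s fails at s1, so []<>s is false at s0.
Satisfying worlds: {s4}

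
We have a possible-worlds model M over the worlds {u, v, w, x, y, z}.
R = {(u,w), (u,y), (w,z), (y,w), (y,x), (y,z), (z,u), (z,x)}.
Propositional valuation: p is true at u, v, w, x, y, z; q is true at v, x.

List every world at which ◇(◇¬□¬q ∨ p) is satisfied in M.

u, w, y, z

Let φ = ◇(◇¬□¬q ∨ p). Evaluate φ at each world:
  u (successors {w, y}): φ is true.
  v (successors ∅): φ is false.
  w (successors {z}): φ is true.
  x (successors ∅): φ is false.
  y (successors {w, x, z}): φ is true.
  z (successors {u, x}): φ is true.
For instance, at w:
  At w: ◇(◇¬□¬q ∨ p) requires ◇¬□¬q ∨ p at some successor in {z}.
    ◇¬□¬q ∨ p holds at z, so ◇(◇¬□¬q ∨ p) is true at w.
      At z: ◇¬□¬q is false, p is true, so ◇¬□¬q ∨ p is true.
Satisfying worlds: {u, w, y, z}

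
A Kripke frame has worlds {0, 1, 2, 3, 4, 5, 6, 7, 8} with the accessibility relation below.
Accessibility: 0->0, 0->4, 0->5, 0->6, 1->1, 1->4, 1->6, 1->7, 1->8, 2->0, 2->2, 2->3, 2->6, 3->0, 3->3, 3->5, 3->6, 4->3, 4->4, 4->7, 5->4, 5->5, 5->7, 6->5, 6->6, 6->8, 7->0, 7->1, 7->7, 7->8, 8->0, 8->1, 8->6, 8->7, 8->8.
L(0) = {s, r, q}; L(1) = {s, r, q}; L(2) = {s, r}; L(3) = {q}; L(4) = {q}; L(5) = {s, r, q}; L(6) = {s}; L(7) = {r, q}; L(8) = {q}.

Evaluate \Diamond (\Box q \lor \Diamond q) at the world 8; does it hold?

Yes

At 8: \Diamond (\Box q \lor \Diamond q) requires \Box q \lor \Diamond q at some successor in {0, 1, 6, 7, 8}.
  \Box q \lor \Diamond q holds at 0, so \Diamond (\Box q \lor \Diamond q) is true at 8.
    At 0: \Box q is false, \Diamond q is true, so \Box q \lor \Diamond q is true.
      At 0: \Box q requires q at every successor {0, 4, 5, 6}.
        q fails at 6, so \Box q is false at 0.
      At 0: \Diamond q requires q at some successor in {0, 4, 5, 6}.
        q holds at 0, so \Diamond q is true at 0.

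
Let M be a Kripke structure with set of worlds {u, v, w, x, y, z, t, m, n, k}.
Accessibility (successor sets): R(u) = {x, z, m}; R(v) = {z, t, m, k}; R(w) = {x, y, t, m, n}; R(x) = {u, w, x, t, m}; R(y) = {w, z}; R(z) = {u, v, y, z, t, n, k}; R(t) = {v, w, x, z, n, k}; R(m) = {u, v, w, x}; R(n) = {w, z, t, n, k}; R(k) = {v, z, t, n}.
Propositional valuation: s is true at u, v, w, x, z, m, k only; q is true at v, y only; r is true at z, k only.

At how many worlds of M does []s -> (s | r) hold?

Let φ = []s -> (s | r). Evaluate φ at each world:
  u (successors {x, z, m}): φ is true.
  v (successors {z, t, m, k}): φ is true.
  w (successors {x, y, t, m, n}): φ is true.
  x (successors {u, w, x, t, m}): φ is true.
  y (successors {w, z}): φ is false.
  z (successors {u, v, y, z, t, n, k}): φ is true.
  t (successors {v, w, x, z, n, k}): φ is true.
  m (successors {u, v, w, x}): φ is true.
  n (successors {w, z, t, n, k}): φ is true.
  k (successors {v, z, t, n}): φ is true.
For instance, at x:
  At x: []s is false, s | r is true, so []s -> (s | r) is true.
    At x: []s requires s at every successor {u, w, x, t, m}.
      s fails at t, so []s is false at x.
Satisfying worlds: {u, v, w, x, z, t, m, n, k}

9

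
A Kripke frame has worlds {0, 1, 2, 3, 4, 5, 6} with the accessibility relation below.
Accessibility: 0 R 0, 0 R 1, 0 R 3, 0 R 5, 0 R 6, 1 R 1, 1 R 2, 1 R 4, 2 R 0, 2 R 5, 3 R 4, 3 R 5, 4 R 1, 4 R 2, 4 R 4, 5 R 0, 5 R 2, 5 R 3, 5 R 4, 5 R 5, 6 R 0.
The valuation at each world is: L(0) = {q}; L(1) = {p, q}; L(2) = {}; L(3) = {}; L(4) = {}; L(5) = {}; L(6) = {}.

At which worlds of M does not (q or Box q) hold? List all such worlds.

Recall that Box ψ holds at a world iff ψ holds at every accessible world, and Dia ψ holds iff ψ holds at some accessible world.
Let φ = not (q or Box q). Evaluate φ at each world:
  0 (successors {0, 1, 3, 5, 6}): φ is false.
  1 (successors {1, 2, 4}): φ is false.
  2 (successors {0, 5}): φ is true.
  3 (successors {4, 5}): φ is true.
  4 (successors {1, 2, 4}): φ is true.
  5 (successors {0, 2, 3, 4, 5}): φ is true.
  6 (successors {0}): φ is false.
For instance, at 0:
  At 0: q or Box q is true, so not (q or Box q) is false.
    At 0: q is true, Box q is false, so q or Box q is true.
      At 0: Box q requires q at every successor {0, 1, 3, 5, 6}.
        q fails at 3, so Box q is false at 0.
Satisfying worlds: {2, 3, 4, 5}

2, 3, 4, 5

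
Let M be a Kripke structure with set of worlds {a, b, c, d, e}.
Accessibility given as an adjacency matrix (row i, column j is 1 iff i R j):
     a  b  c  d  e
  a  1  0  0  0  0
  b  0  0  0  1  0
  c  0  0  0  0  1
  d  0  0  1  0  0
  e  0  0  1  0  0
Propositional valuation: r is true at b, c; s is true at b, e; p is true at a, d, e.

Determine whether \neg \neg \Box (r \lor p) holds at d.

At d: \neg \Box (r \lor p) is false, so \neg \neg \Box (r \lor p) is true.
  At d: \Box (r \lor p) is true, so \neg \Box (r \lor p) is false.
    At d: \Box (r \lor p) requires r \lor p at every successor {c}.
      At c: r \lor p is true.
    So \Box (r \lor p) is true at d.

Yes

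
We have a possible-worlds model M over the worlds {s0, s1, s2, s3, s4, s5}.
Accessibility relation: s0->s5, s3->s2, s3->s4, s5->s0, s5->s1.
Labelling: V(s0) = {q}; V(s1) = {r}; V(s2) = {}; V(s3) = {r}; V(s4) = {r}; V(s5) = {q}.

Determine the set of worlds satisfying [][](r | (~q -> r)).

s0, s1, s2, s3, s4, s5

Let φ = [][](r | (~q -> r)). Evaluate φ at each world:
  s0 (successors {s5}): φ is true.
  s1 (successors ∅): φ is true.
  s2 (successors ∅): φ is true.
  s3 (successors {s2, s4}): φ is true.
  s4 (successors ∅): φ is true.
  s5 (successors {s0, s1}): φ is true.
For instance, at s3:
  At s3: [][](r | (~q -> r)) requires [](r | (~q -> r)) at every successor {s2, s4}.
      At s2: no accessible worlds, so [](r | (~q -> r)) holds vacuously.
      At s4: no accessible worlds, so [](r | (~q -> r)) holds vacuously.
  So [][](r | (~q -> r)) is true at s3.
Satisfying worlds: {s0, s1, s2, s3, s4, s5}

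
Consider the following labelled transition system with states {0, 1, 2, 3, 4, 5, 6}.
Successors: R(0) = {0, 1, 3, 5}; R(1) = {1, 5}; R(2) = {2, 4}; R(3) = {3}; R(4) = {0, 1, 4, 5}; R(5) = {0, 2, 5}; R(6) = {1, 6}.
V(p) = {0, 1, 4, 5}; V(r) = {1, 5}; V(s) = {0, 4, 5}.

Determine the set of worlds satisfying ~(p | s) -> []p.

Let φ = ~(p | s) -> []p. Evaluate φ at each world:
  0 (successors {0, 1, 3, 5}): φ is true.
  1 (successors {1, 5}): φ is true.
  2 (successors {2, 4}): φ is false.
  3 (successors {3}): φ is false.
  4 (successors {0, 1, 4, 5}): φ is true.
  5 (successors {0, 2, 5}): φ is true.
  6 (successors {1, 6}): φ is false.
For instance, at 3:
  At 3: ~(p | s) is true, []p is false, so ~(p | s) -> []p is false.
    At 3: []p requires p at every successor {3}.
      p fails at 3, so []p is false at 3.
Satisfying worlds: {0, 1, 4, 5}

0, 1, 4, 5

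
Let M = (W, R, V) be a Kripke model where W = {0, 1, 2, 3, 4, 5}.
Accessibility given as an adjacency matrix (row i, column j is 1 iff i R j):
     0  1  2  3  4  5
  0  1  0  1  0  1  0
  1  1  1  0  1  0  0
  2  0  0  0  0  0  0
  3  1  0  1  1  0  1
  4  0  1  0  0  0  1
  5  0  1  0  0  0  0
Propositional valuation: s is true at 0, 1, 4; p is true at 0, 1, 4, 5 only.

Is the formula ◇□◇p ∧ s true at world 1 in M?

Recall that □ψ holds at a world iff ψ holds at every accessible world, and ◇ψ holds iff ψ holds at some accessible world.
At 1: ◇□◇p is true, s is true, so ◇□◇p ∧ s is true.
  At 1: ◇□◇p requires □◇p at some successor in {0, 1, 3}.
    □◇p holds at 1, so ◇□◇p is true at 1.
      At 1: □◇p requires ◇p at every successor {0, 1, 3}.
        At 0: ◇p is true.
        At 1: ◇p is true.
        At 3: ◇p is true.
      So □◇p is true at 1.

Yes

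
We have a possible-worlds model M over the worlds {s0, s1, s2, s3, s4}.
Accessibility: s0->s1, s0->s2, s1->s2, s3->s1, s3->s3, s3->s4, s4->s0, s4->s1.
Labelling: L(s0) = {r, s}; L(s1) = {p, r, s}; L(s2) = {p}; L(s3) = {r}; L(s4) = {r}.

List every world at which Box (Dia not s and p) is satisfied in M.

Let φ = Box (Dia not s and p). Evaluate φ at each world:
  s0 (successors {s1, s2}): φ is false.
  s1 (successors {s2}): φ is false.
  s2 (successors ∅): φ is true.
  s3 (successors {s1, s3, s4}): φ is false.
  s4 (successors {s0, s1}): φ is false.
For instance, at s0:
  At s0: Box (Dia not s and p) requires Dia not s and p at every successor {s1, s2}.
    Dia not s and p fails at s2, so Box (Dia not s and p) is false at s0.
      At s2: Dia not s is false, p is true, so Dia not s and p is false.
Satisfying worlds: {s2}

s2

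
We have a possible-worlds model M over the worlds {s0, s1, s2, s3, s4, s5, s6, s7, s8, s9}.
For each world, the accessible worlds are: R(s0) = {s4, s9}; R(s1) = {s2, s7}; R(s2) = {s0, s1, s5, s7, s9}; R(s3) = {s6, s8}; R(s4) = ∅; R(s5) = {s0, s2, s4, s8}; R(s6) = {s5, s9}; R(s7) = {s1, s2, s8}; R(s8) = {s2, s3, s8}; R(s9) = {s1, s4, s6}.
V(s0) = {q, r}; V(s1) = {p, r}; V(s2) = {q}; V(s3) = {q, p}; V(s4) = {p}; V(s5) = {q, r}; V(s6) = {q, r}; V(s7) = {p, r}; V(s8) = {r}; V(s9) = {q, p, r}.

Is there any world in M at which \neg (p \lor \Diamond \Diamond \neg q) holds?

Let φ = \neg (p \lor \Diamond \Diamond \neg q). Evaluate φ at each world:
  s0 (successors {s4, s9}): φ is false.
  s1 (successors {s2, s7}): φ is false.
  s2 (successors {s0, s1, s5, s7, s9}): φ is false.
  s3 (successors {s6, s8}): φ is false.
  s4 (successors ∅): φ is false.
  s5 (successors {s0, s2, s4, s8}): φ is false.
  s6 (successors {s5, s9}): φ is false.
  s7 (successors {s1, s2, s8}): φ is false.
  s8 (successors {s2, s3, s8}): φ is false.
  s9 (successors {s1, s4, s6}): φ is false.
For instance, at s0:
  At s0: p \lor \Diamond \Diamond \neg q is true, so \neg (p \lor \Diamond \Diamond \neg q) is false.
    At s0: p is false, \Diamond \Diamond \neg q is true, so p \lor \Diamond \Diamond \neg q is true.
      At s0: \Diamond \Diamond \neg q requires \Diamond \neg q at some successor in {s4, s9}.
        \Diamond \neg q holds at s9, so \Diamond \Diamond \neg q is true at s0.

No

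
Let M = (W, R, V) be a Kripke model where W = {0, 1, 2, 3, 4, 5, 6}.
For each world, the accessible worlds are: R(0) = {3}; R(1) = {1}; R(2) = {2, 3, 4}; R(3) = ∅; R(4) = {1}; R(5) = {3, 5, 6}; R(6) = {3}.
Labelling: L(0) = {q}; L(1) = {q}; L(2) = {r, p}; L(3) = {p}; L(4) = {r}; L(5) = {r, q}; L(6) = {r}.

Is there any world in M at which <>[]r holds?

Recall that []ψ holds at a world iff ψ holds at every accessible world, and <>ψ holds iff ψ holds at some accessible world.
Let φ = <>[]r. Evaluate φ at each world:
  0 (successors {3}): φ is true.
  1 (successors {1}): φ is false.
  2 (successors {2, 3, 4}): φ is true.
  3 (successors ∅): φ is false.
  4 (successors {1}): φ is false.
  5 (successors {3, 5, 6}): φ is true.
  6 (successors {3}): φ is true.
Detail at 0 (witness):
  At 0: <>[]r requires []r at some successor in {3}.
    []r holds at 3, so <>[]r is true at 0.
      At 3: no accessible worlds, so []r holds vacuously.

Yes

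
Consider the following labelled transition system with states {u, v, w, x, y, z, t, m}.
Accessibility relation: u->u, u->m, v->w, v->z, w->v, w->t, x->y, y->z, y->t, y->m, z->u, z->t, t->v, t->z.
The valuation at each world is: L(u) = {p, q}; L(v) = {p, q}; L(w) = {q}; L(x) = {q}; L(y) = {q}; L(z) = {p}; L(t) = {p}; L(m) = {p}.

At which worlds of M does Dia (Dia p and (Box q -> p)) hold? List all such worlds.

Let φ = Dia (Dia p and (Box q -> p)). Evaluate φ at each world:
  u (successors {u, m}): φ is true.
  v (successors {w, z}): φ is true.
  w (successors {v, t}): φ is true.
  x (successors {y}): φ is true.
  y (successors {z, t, m}): φ is true.
  z (successors {u, t}): φ is true.
  t (successors {v, z}): φ is true.
  m (successors ∅): φ is false.
For instance, at y:
  At y: Dia (Dia p and (Box q -> p)) requires Dia p and (Box q -> p) at some successor in {z, t, m}.
    Dia p and (Box q -> p) holds at z, so Dia (Dia p and (Box q -> p)) is true at y.
      At z: Dia p is true, Box q -> p is true, so Dia p and (Box q -> p) is true.
Satisfying worlds: {u, v, w, x, y, z, t}

u, v, w, x, y, z, t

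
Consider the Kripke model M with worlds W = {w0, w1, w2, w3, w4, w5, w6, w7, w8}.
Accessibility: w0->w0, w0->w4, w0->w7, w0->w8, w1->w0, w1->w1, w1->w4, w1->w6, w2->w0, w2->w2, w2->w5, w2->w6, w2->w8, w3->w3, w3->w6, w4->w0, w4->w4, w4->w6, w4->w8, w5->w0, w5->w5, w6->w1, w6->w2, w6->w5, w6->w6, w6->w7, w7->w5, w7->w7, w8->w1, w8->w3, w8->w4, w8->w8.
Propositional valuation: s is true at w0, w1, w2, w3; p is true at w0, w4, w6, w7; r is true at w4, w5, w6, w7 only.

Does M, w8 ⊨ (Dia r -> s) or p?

At w8: Dia r -> s is false, p is false, so (Dia r -> s) or p is false.
  At w8: Dia r is true, s is false, so Dia r -> s is false.
    At w8: Dia r requires r at some successor in {w1, w3, w4, w8}.
      r holds at w4, so Dia r is true at w8.

No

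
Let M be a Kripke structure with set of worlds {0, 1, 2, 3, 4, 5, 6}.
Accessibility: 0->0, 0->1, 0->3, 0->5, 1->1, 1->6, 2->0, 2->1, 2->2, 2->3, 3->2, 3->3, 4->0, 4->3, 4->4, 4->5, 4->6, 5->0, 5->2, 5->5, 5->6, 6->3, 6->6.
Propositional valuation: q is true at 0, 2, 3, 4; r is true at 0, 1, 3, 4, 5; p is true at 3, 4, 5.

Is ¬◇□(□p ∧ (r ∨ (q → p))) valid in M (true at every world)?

Yes

Let φ = ¬◇□(□p ∧ (r ∨ (q → p))). Evaluate φ at each world:
  0 (successors {0, 1, 3, 5}): φ is true.
  1 (successors {1, 6}): φ is true.
  2 (successors {0, 1, 2, 3}): φ is true.
  3 (successors {2, 3}): φ is true.
  4 (successors {0, 3, 4, 5, 6}): φ is true.
  5 (successors {0, 2, 5, 6}): φ is true.
  6 (successors {3, 6}): φ is true.
For instance, at 5:
  At 5: ◇□(□p ∧ (r ∨ (q → p))) is false, so ¬◇□(□p ∧ (r ∨ (q → p))) is true.
    At 5: ◇□(□p ∧ (r ∨ (q → p))) requires □(□p ∧ (r ∨ (q → p))) at some successor in {0, 2, 5, 6}.
      At 0: □(□p ∧ (r ∨ (q → p))) is false.
      At 2: □(□p ∧ (r ∨ (q → p))) is false.
      At 5: □(□p ∧ (r ∨ (q → p))) is false.
      At 6: □(□p ∧ (r ∨ (q → p))) is false.
    So ◇□(□p ∧ (r ∨ (q → p))) is false at 5.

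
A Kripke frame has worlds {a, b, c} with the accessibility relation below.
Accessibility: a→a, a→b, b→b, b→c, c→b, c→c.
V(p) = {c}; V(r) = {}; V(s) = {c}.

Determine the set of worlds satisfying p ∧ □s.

none

Recall that □ψ holds at a world iff ψ holds at every accessible world, and ◇ψ holds iff ψ holds at some accessible world.
Let φ = p ∧ □s. Evaluate φ at each world:
  a (successors {a, b}): φ is false.
  b (successors {b, c}): φ is false.
  c (successors {b, c}): φ is false.
For instance, at c:
  At c: p is true, □s is false, so p ∧ □s is false.
    At c: □s requires s at every successor {b, c}.
      s fails at b, so □s is false at c.
Satisfying worlds: none.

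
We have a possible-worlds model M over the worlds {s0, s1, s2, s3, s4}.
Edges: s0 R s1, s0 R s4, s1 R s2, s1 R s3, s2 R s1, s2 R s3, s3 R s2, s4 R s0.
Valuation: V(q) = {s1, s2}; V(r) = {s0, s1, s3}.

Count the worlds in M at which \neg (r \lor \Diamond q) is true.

1

Recall that \Diamond ψ holds at a world iff ψ holds at some accessible world.
Let φ = \neg (r \lor \Diamond q). Evaluate φ at each world:
  s0 (successors {s1, s4}): φ is false.
  s1 (successors {s2, s3}): φ is false.
  s2 (successors {s1, s3}): φ is false.
  s3 (successors {s2}): φ is false.
  s4 (successors {s0}): φ is true.
For instance, at s4:
  At s4: r \lor \Diamond q is false, so \neg (r \lor \Diamond q) is true.
    At s4: r is false, \Diamond q is false, so r \lor \Diamond q is false.
      At s4: \Diamond q requires q at some successor in {s0}.
        At s0: q is false.
      So \Diamond q is false at s4.
Satisfying worlds: {s4}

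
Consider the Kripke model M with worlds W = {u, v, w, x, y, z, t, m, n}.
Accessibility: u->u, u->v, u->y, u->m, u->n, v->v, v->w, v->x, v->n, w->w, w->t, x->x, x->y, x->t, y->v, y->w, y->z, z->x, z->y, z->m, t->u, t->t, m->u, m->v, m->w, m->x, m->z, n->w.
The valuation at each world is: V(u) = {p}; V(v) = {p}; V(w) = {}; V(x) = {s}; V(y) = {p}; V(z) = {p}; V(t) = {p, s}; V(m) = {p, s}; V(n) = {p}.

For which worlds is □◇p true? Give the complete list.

w, x, y, z, t, m, n

Let φ = □◇p. Evaluate φ at each world:
  u (successors {u, v, y, m, n}): φ is false.
  v (successors {v, w, x, n}): φ is false.
  w (successors {w, t}): φ is true.
  x (successors {x, y, t}): φ is true.
  y (successors {v, w, z}): φ is true.
  z (successors {x, y, m}): φ is true.
  t (successors {u, t}): φ is true.
  m (successors {u, v, w, x, z}): φ is true.
  n (successors {w}): φ is true.
For instance, at n:
  At n: □◇p requires ◇p at every successor {w}.
      At w: ◇p requires p at some successor in {w, t}.
        p holds at t, so ◇p is true at w.
  So □◇p is true at n.
Satisfying worlds: {w, x, y, z, t, m, n}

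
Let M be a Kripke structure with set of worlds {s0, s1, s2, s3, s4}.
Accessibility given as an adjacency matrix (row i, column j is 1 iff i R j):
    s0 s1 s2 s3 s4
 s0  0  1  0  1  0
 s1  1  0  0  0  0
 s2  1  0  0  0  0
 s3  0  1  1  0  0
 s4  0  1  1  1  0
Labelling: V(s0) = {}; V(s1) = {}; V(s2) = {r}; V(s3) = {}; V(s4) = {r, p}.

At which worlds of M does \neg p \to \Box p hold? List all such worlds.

Let φ = \neg p \to \Box p. Evaluate φ at each world:
  s0 (successors {s1, s3}): φ is false.
  s1 (successors {s0}): φ is false.
  s2 (successors {s0}): φ is false.
  s3 (successors {s1, s2}): φ is false.
  s4 (successors {s1, s2, s3}): φ is true.
For instance, at s0:
  At s0: \neg p is true, \Box p is false, so \neg p \to \Box p is false.
    At s0: \Box p requires p at every successor {s1, s3}.
      p fails at s1, so \Box p is false at s0.
Satisfying worlds: {s4}

s4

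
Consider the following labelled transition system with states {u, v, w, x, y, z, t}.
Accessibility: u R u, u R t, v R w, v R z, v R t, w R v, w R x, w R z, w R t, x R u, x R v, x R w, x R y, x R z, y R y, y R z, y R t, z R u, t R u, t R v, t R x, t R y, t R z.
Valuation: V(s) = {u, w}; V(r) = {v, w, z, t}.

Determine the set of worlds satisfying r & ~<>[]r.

Let φ = r & ~<>[]r. Evaluate φ at each world:
  u (successors {u, t}): φ is false.
  v (successors {w, z, t}): φ is true.
  w (successors {v, x, z, t}): φ is false.
  x (successors {u, v, w, y, z}): φ is false.
  y (successors {y, z, t}): φ is false.
  z (successors {u}): φ is true.
  t (successors {u, v, x, y, z}): φ is false.
For instance, at y:
  At y: r is false, ~<>[]r is true, so r & ~<>[]r is false.
    At y: <>[]r is false, so ~<>[]r is true.
      At y: <>[]r requires []r at some successor in {y, z, t}.
        At y: []r is false.
        At z: []r is false.
        At t: []r is false.
      So <>[]r is false at y.
Satisfying worlds: {v, z}

v, z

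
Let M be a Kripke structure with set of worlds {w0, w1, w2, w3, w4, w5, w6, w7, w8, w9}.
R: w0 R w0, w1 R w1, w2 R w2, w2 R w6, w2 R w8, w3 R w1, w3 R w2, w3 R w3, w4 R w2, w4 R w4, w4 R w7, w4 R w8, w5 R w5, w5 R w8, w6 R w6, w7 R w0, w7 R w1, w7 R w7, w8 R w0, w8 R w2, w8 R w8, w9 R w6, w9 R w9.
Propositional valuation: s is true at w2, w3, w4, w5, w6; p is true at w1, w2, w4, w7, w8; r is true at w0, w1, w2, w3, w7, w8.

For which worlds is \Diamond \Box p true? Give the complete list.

Let φ = \Diamond \Box p. Evaluate φ at each world:
  w0 (successors {w0}): φ is false.
  w1 (successors {w1}): φ is true.
  w2 (successors {w2, w6, w8}): φ is false.
  w3 (successors {w1, w2, w3}): φ is true.
  w4 (successors {w2, w4, w7, w8}): φ is true.
  w5 (successors {w5, w8}): φ is false.
  w6 (successors {w6}): φ is false.
  w7 (successors {w0, w1, w7}): φ is true.
  w8 (successors {w0, w2, w8}): φ is false.
  w9 (successors {w6, w9}): φ is false.
For instance, at w4:
  At w4: \Diamond \Box p requires \Box p at some successor in {w2, w4, w7, w8}.
    \Box p holds at w4, so \Diamond \Box p is true at w4.
      At w4: \Box p requires p at every successor {w2, w4, w7, w8}.
        At w2: p is true.
        At w4: p is true.
        At w7: p is true.
        At w8: p is true.
      So \Box p is true at w4.
Satisfying worlds: {w1, w3, w4, w7}

w1, w3, w4, w7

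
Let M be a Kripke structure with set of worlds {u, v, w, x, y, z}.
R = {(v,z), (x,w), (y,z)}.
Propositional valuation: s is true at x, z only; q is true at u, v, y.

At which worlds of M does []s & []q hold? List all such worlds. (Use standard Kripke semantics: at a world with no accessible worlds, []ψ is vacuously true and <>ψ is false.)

u, w, z

Recall that []ψ holds at a world iff ψ holds at every accessible world, and <>ψ holds iff ψ holds at some accessible world.
Let φ = []s & []q. Evaluate φ at each world:
  u (successors ∅): φ is true.
  v (successors {z}): φ is false.
  w (successors ∅): φ is true.
  x (successors {w}): φ is false.
  y (successors {z}): φ is false.
  z (successors ∅): φ is true.
For instance, at v:
  At v: []s is true, []q is false, so []s & []q is false.
    At v: []s requires s at every successor {z}.
      At z: s is true.
    So []s is true at v.
    At v: []q requires q at every successor {z}.
      q fails at z, so []q is false at v.
Satisfying worlds: {u, w, z}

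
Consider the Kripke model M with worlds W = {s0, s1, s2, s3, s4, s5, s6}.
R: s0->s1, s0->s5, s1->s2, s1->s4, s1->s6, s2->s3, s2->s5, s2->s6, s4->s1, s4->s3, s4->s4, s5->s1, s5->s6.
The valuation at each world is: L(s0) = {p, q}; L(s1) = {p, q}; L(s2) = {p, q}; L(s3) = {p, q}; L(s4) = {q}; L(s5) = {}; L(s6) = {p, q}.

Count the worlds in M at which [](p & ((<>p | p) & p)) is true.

Let φ = [](p & ((<>p | p) & p)). Evaluate φ at each world:
  s0 (successors {s1, s5}): φ is false.
  s1 (successors {s2, s4, s6}): φ is false.
  s2 (successors {s3, s5, s6}): φ is false.
  s3 (successors ∅): φ is true.
  s4 (successors {s1, s3, s4}): φ is false.
  s5 (successors {s1, s6}): φ is true.
  s6 (successors ∅): φ is true.
For instance, at s2:
  At s2: [](p & ((<>p | p) & p)) requires p & ((<>p | p) & p) at every successor {s3, s5, s6}.
    p & ((<>p | p) & p) fails at s5, so [](p & ((<>p | p) & p)) is false at s2.
      At s5: p is false, (<>p | p) & p is false, so p & ((<>p | p) & p) is false.
Satisfying worlds: {s3, s5, s6}

3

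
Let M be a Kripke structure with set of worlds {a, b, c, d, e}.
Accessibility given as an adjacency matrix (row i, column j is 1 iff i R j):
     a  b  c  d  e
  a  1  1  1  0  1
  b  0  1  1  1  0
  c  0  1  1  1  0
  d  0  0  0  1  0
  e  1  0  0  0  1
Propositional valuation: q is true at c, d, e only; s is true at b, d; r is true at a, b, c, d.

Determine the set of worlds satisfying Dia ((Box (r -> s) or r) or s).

a, b, c, d, e

Let φ = Dia ((Box (r -> s) or r) or s). Evaluate φ at each world:
  a (successors {a, b, c, e}): φ is true.
  b (successors {b, c, d}): φ is true.
  c (successors {b, c, d}): φ is true.
  d (successors {d}): φ is true.
  e (successors {a, e}): φ is true.
For instance, at a:
  At a: Dia ((Box (r -> s) or r) or s) requires (Box (r -> s) or r) or s at some successor in {a, b, c, e}.
    (Box (r -> s) or r) or s holds at a, so Dia ((Box (r -> s) or r) or s) is true at a.
      At a: Box (r -> s) or r is true, s is false, so (Box (r -> s) or r) or s is true.
Satisfying worlds: {a, b, c, d, e}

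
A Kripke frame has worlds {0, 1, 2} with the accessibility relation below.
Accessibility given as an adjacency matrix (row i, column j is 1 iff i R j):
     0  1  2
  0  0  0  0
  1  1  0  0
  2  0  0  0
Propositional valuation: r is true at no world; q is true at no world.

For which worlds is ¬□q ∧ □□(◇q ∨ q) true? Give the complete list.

1

Let φ = ¬□q ∧ □□(◇q ∨ q). Evaluate φ at each world:
  0 (successors ∅): φ is false.
  1 (successors {0}): φ is true.
  2 (successors ∅): φ is false.
For instance, at 1:
  At 1: ¬□q is true, □□(◇q ∨ q) is true, so ¬□q ∧ □□(◇q ∨ q) is true.
    At 1: □q is false, so ¬□q is true.
      At 1: □q requires q at every successor {0}.
        q fails at 0, so □q is false at 1.
    At 1: □□(◇q ∨ q) requires □(◇q ∨ q) at every successor {0}.
      At 0: □(◇q ∨ q) is true.
    So □□(◇q ∨ q) is true at 1.
Satisfying worlds: {1}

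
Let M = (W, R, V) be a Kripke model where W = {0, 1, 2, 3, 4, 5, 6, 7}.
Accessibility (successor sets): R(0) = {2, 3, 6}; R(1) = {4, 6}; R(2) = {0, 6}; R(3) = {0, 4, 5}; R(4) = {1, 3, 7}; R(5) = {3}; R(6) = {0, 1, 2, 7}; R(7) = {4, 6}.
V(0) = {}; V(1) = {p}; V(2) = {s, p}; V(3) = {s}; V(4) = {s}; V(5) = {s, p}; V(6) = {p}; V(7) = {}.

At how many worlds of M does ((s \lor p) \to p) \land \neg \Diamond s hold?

Let φ = ((s \lor p) \to p) \land \neg \Diamond s. Evaluate φ at each world:
  0 (successors {2, 3, 6}): φ is false.
  1 (successors {4, 6}): φ is false.
  2 (successors {0, 6}): φ is true.
  3 (successors {0, 4, 5}): φ is false.
  4 (successors {1, 3, 7}): φ is false.
  5 (successors {3}): φ is false.
  6 (successors {0, 1, 2, 7}): φ is false.
  7 (successors {4, 6}): φ is false.
For instance, at 5:
  At 5: (s \lor p) \to p is true, \neg \Diamond s is false, so ((s \lor p) \to p) \land \neg \Diamond s is false.
    At 5: \Diamond s is true, so \neg \Diamond s is false.
      At 5: \Diamond s requires s at some successor in {3}.
        s holds at 3, so \Diamond s is true at 5.
Satisfying worlds: {2}

1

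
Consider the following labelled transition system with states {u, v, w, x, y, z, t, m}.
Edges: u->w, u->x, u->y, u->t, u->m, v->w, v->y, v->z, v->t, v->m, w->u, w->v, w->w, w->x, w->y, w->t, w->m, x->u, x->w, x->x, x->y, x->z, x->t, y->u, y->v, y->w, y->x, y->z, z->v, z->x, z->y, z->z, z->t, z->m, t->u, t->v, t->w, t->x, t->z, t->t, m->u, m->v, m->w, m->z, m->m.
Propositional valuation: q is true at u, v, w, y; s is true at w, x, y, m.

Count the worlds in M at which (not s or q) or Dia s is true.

Let φ = (not s or q) or Dia s. Evaluate φ at each world:
  u (successors {w, x, y, t, m}): φ is true.
  v (successors {w, y, z, t, m}): φ is true.
  w (successors {u, v, w, x, y, t, m}): φ is true.
  x (successors {u, w, x, y, z, t}): φ is true.
  y (successors {u, v, w, x, z}): φ is true.
  z (successors {v, x, y, z, t, m}): φ is true.
  t (successors {u, v, w, x, z, t}): φ is true.
  m (successors {u, v, w, z, m}): φ is true.
For instance, at w:
  At w: not s or q is true, Dia s is true, so (not s or q) or Dia s is true.
    At w: Dia s requires s at some successor in {u, v, w, x, y, t, m}.
      s holds at w, so Dia s is true at w.
Satisfying worlds: {u, v, w, x, y, z, t, m}

8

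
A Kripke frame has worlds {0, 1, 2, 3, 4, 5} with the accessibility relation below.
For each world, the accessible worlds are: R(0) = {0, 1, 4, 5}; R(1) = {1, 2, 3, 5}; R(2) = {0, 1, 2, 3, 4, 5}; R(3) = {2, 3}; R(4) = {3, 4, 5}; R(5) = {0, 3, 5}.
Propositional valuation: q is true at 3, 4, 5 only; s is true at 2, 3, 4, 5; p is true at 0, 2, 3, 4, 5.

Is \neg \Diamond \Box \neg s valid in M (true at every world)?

Let φ = \neg \Diamond \Box \neg s. Evaluate φ at each world:
  0 (successors {0, 1, 4, 5}): φ is true.
  1 (successors {1, 2, 3, 5}): φ is true.
  2 (successors {0, 1, 2, 3, 4, 5}): φ is true.
  3 (successors {2, 3}): φ is true.
  4 (successors {3, 4, 5}): φ is true.
  5 (successors {0, 3, 5}): φ is true.
For instance, at 2:
  At 2: \Diamond \Box \neg s is false, so \neg \Diamond \Box \neg s is true.
    At 2: \Diamond \Box \neg s requires \Box \neg s at some successor in {0, 1, 2, 3, 4, 5}.
      At 0: \Box \neg s is false.
      At 1: \Box \neg s is false.
      At 2: \Box \neg s is false.
      At 3: \Box \neg s is false.
      At 4: \Box \neg s is false.
      At 5: \Box \neg s is false.
    So \Diamond \Box \neg s is false at 2.

Yes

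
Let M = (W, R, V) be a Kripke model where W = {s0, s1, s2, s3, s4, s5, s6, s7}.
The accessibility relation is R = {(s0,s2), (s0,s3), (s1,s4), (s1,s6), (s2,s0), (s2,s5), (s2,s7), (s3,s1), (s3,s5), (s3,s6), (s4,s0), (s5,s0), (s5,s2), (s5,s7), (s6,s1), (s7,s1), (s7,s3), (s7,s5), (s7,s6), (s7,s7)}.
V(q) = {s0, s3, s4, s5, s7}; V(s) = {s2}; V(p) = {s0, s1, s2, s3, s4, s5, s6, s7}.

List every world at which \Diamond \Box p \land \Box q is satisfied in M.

s2, s4

Let φ = \Diamond \Box p \land \Box q. Evaluate φ at each world:
  s0 (successors {s2, s3}): φ is false.
  s1 (successors {s4, s6}): φ is false.
  s2 (successors {s0, s5, s7}): φ is true.
  s3 (successors {s1, s5, s6}): φ is false.
  s4 (successors {s0}): φ is true.
  s5 (successors {s0, s2, s7}): φ is false.
  s6 (successors {s1}): φ is false.
  s7 (successors {s1, s3, s5, s6, s7}): φ is false.
For instance, at s6:
  At s6: \Diamond \Box p is true, \Box q is false, so \Diamond \Box p \land \Box q is false.
    At s6: \Diamond \Box p requires \Box p at some successor in {s1}.
      \Box p holds at s1, so \Diamond \Box p is true at s6.
    At s6: \Box q requires q at every successor {s1}.
      q fails at s1, so \Box q is false at s6.
Satisfying worlds: {s2, s4}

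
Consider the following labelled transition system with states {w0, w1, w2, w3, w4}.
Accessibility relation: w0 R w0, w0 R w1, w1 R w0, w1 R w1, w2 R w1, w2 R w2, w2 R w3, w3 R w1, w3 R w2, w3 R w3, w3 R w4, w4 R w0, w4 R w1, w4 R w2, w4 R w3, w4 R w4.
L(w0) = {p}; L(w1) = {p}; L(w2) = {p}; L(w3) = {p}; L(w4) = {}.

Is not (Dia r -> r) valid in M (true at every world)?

No

Let φ = not (Dia r -> r). Evaluate φ at each world:
  w0 (successors {w0, w1}): φ is false.
  w1 (successors {w0, w1}): φ is false.
  w2 (successors {w1, w2, w3}): φ is false.
  w3 (successors {w1, w2, w3, w4}): φ is false.
  w4 (successors {w0, w1, w2, w3, w4}): φ is false.
Detail at w0 (counterexample):
  At w0: Dia r -> r is true, so not (Dia r -> r) is false.
    At w0: Dia r is false, r is false, so Dia r -> r is true.
      At w0: Dia r requires r at some successor in {w0, w1}.
        At w0: r is false.
        At w1: r is false.
      So Dia r is false at w0.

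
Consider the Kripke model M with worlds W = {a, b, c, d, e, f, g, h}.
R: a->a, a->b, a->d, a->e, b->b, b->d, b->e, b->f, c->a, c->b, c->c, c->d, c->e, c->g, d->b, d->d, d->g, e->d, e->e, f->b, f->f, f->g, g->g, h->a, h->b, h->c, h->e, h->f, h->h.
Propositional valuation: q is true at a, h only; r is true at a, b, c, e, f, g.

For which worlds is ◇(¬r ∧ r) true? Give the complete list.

Let φ = ◇(¬r ∧ r). Evaluate φ at each world:
  a (successors {a, b, d, e}): φ is false.
  b (successors {b, d, e, f}): φ is false.
  c (successors {a, b, c, d, e, g}): φ is false.
  d (successors {b, d, g}): φ is false.
  e (successors {d, e}): φ is false.
  f (successors {b, f, g}): φ is false.
  g (successors {g}): φ is false.
  h (successors {a, b, c, e, f, h}): φ is false.
For instance, at h:
  At h: ◇(¬r ∧ r) requires ¬r ∧ r at some successor in {a, b, c, e, f, h}.
    At a: ¬r ∧ r is false.
    At b: ¬r ∧ r is false.
    At c: ¬r ∧ r is false.
    At e: ¬r ∧ r is false.
    At f: ¬r ∧ r is false.
    At h: ¬r ∧ r is false.
  So ◇(¬r ∧ r) is false at h.
Satisfying worlds: none.

none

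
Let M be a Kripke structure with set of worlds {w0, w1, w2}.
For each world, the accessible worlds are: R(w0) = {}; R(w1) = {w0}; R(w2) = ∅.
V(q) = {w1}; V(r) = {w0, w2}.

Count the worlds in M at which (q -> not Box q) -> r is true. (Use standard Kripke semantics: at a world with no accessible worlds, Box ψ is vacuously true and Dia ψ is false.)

2

Let φ = (q -> not Box q) -> r. Evaluate φ at each world:
  w0 (successors ∅): φ is true.
  w1 (successors {w0}): φ is false.
  w2 (successors ∅): φ is true.
For instance, at w1:
  At w1: q -> not Box q is true, r is false, so (q -> not Box q) -> r is false.
    At w1: q is true, not Box q is true, so q -> not Box q is true.
      At w1: Box q is false, so not Box q is true.
Satisfying worlds: {w0, w2}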